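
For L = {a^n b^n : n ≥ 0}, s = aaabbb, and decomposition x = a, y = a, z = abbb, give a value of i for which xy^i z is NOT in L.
i = 0

xy⁰z = a · ε · abbb = aabbb; aabbb has 2 a's and 3 b's; 2 ≠ 3, so it is not in L.
(Other choices also work, e.g. i = 2, 3; only i = 1 is guaranteed to stay in L since xy¹z = s.)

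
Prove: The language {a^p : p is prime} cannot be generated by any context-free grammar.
Assume for contradiction that L is context-free, and let p ≥ 1 be the pumping length given by the pumping lemma for CFLs.
Choose a prime q with q ≥ p and let s = a^q. Then s ∈ L and |s| = q ≥ p.
By the CFL pumping lemma, s = uvxyz for some u, v, x, y, z with |vxy| ≤ p, |vy| ≥ 1, and uv^i xy^i z ∈ L for every i ≥ 0.
All symbols are a's, so only lengths matter: let k = |vy|, with 1 ≤ k ≤ p. Then |uv^i xy^i z| = q + (i − 1)k.

Take i = q + 1: the length is q + qk = q(k + 1).
Both factors satisfy q ≥ 2 and k + 1 ≥ 2, so q(k + 1) is composite and uv^(q+1) xy^(q+1) z ∉ L.

This contradicts the CFL pumping lemma, which requires uv^i xy^i z ∈ L for all i ≥ 0.
Hence L = {a^p : p is prime} is not context-free. ∎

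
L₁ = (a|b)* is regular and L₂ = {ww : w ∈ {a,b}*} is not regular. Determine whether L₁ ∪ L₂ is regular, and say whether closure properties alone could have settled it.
Yes — L₁ ∪ L₂ is regular.

{ww} ⊆ (a|b)*, so L₁ ∪ L₂ = (a|b)*, which is regular.

Note that the bare facts "L₁ regular, L₂ non-regular" do not settle the question by themselves: the closure of regular languages under ∪, ∩, complement and difference applies only when BOTH operands are regular. With a non-regular operand the result can come out regular or non-regular depending on the specific languages, so one has to work out L₁ ∪ L₂ for this particular pair, as above.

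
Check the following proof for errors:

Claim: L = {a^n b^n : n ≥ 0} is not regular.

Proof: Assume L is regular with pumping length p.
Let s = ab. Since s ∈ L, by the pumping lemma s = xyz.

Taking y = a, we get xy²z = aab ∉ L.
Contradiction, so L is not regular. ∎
The proof is INCORRECT.

Error: The string s = ab may be shorter than p.
The pumping lemma only applies to strings with |s| ≥ p, and p is not under our control.
We must choose s in terms of p, e.g. s = a^p b^p, to ensure |s| ≥ p.
(The proof also fixes one particular y; a valid argument must handle every decomposition with |xy| ≤ p and |y| ≥ 1 — for s = a^p b^p this forces y = a^k, and then xy²z = a^(p+k) b^p ∉ L.)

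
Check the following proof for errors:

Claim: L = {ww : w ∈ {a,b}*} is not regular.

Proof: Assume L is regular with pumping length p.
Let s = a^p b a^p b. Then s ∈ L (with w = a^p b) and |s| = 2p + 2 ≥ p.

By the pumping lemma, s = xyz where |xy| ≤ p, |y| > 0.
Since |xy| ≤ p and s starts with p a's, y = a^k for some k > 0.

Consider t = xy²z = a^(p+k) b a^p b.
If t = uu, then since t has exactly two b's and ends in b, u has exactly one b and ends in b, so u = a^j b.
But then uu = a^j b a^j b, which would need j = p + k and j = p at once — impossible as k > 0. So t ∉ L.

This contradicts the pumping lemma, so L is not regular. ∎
The proof is correct.

This proof is valid because:
1. s = a^p b a^p b is in L and is chosen in terms of p, so |s| ≥ p holds for every p
2. The decomposition analysis is correct: |xy| ≤ p forces y to lie inside the leading a's
3. The contradiction is valid: the argument shows a^(p+k) b a^p b cannot be split into two equal halves
4. The conclusion follows logically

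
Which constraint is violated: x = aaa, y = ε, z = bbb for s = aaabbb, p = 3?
Violated: |y| > 0

The decomposition x = aaa, y = ε, z = bbb for s = aaabbb with p = 3
violates the constraint: |y| > 0

|y| = 0, but the pumping lemma requires |y| > 0 (y must be non-empty).

Pumping lemma constraints:
1. xyz = s (decomposition is valid)
2. |xy| ≤ p
3. |y| > 0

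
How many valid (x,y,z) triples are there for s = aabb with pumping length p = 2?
3

For s = 'aabb' with pumping length p = 2:

Constraints: |xy| ≤ 2, |y| > 0

Valid decompositions (|xy| ≤ p, |y| ≥ 1):
  • x='', y='a', z='abb'
  • x='a', y='a', z='bb'
  • x='', y='aa', z='bb'

Total count: 3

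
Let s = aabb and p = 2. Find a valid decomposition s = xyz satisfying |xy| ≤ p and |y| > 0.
x = 'a', y = 'a', z = 'bb'

For s = aabb and p = 2, one valid decomposition is:
- x = 'a' (length 1)
- y = 'a' (length 1)
- z = 'bb' (length 2)

Verification:
- xyz = 'a' + 'a' + 'bb' = aabb ✓
- |xy| = 2 ≤ 2 ✓
- |y| = 1 > 0 ✓

All pumping lemma constraints are satisfied.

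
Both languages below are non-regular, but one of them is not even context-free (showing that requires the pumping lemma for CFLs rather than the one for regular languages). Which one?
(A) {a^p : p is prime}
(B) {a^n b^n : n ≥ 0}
(A) {a^p : p is prime}

(A) {a^p : p is prime} requires the CFL pumping lemma.

- {a^n b^n : n ≥ 0} is context-free (but not regular)
  • Can be shown non-regular with the regular pumping lemma
  • After pumping, the number of a's and b's become unequal

- {a^p : p is prime} is NOT context-free
  • Requires the CFL pumping lemma to prove
  • The CFL pumping lemma also fails because prime gaps are unbounded

The CFL pumping lemma is "stronger" in that it can prove non-membership
in the larger class of context-free languages.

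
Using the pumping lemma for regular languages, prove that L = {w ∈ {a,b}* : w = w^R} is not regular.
Assume for contradiction that L is regular, and let p ≥ 1 be the pumping length given by the pumping lemma.
Choose s = a^p b a^p. Then s ∈ L (it reads the same in both directions) and |s| = 2p + 1 ≥ p.
By the pumping lemma, s = xyz for some x, y, z with |xy| ≤ p, |y| ≥ 1, and xy^i z ∈ L for every i ≥ 0.
Since |xy| ≤ p and the first p symbols of s are all a's, y = a^k for some k with 1 ≤ k ≤ p.

Take i = 0: xy⁰z = a^(p − k) b a^p.
Its reversal is a^p b a^(p − k). These differ because the block of a's before the unique b has length p − k in one and p in the other, and p − k ≠ p since k ≥ 1. So xy⁰z is not a palindrome, i.e. xy⁰z ∉ L.

This contradicts the pumping lemma, which requires xy^i z ∈ L for all i ≥ 0.
Hence L = {w ∈ {a,b}* : w = w^R} is not regular. ∎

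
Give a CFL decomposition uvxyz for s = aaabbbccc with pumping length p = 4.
u='aa', v='a', x='bb', y='b', z='ccc'

For s = aaabbbccc with pumping length p = 4:

One valid decomposition:
- u = 'aa'
- v = 'a'
- x = 'bb'
- y = 'b'
- z = 'ccc'

Verification:
- uvxyz = 'aa' + 'a' + 'bb' + 'b' + 'ccc' = aaabbbccc ✓
- |vxy| = |'abbb'| = 4 ≤ 4 ✓
- |vy| = |'ab'| = 2 > 0 ✓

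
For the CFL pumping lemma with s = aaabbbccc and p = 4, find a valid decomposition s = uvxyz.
u='aa', v='a', x='bb', y='b', z='ccc'

For s = aaabbbccc with pumping length p = 4:

One valid decomposition:
- u = 'aa'
- v = 'a'
- x = 'bb'
- y = 'b'
- z = 'ccc'

Verification:
- uvxyz = 'aa' + 'a' + 'bb' + 'b' + 'ccc' = aaabbbccc ✓
- |vxy| = |'abbb'| = 4 ≤ 4 ✓
- |vy| = |'ab'| = 2 > 0 ✓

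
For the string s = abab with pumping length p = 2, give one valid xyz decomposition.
x = '', y = 'a', z = 'bab'

For s = abab and p = 2, one valid decomposition is:
- x = '' (length 0)
- y = 'a' (length 1)
- z = 'bab' (length 3)

Verification:
- xyz = '' + 'a' + 'bab' = abab ✓
- |xy| = 1 ≤ 2 ✓
- |y| = 1 > 0 ✓

All pumping lemma constraints are satisfied.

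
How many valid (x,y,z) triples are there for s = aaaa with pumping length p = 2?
3

For s = 'aaaa' with pumping length p = 2:

Constraints: |xy| ≤ 2, |y| > 0

Valid decompositions (|xy| ≤ p, |y| ≥ 1):
  • x='', y='a', z='aaa'
  • x='a', y='a', z='aa'
  • x='', y='aa', z='aa'

Total count: 3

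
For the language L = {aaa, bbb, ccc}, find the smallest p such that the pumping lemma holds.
p = 4

For a finite language L, the pumping lemma holds vacuously if p > max|s| for s ∈ L.

The longest string in L = {aaa, bbb, ccc} has length 3.
If p = 4, then no string s ∈ L has |s| ≥ p, so the condition is vacuously true.

The minimum pumping length is p = 4.

Why no smaller p works: for any p ≤ 3, the longest string s ∈ L has |s| = 3 ≥ p, so it would
have to be pumpable; but pumping up (i = 2, 3, ...) produces ever longer strings, which cannot all lie in the
finite language L. So the pumping property fails for every p ≤ 3.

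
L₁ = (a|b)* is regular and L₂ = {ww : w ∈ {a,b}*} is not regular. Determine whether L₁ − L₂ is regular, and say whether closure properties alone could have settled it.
No — L₁ − L₂ is not regular.

L₁ − L₂ is the complement of {ww} within {a,b}*. If it were regular, its complement {ww} would be regular as well (regular languages are closed under complement) — contradiction. So L₁ − L₂ is not regular.

Note that the bare facts "L₁ regular, L₂ non-regular" do not settle the question by themselves: the closure of regular languages under ∪, ∩, complement and difference applies only when BOTH operands are regular. With a non-regular operand the result can come out regular or non-regular depending on the specific languages, so one has to work out L₁ − L₂ for this particular pair, as above.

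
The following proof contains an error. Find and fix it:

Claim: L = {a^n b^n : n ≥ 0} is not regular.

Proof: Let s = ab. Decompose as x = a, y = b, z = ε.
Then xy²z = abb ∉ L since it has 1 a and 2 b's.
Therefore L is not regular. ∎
Error: The string s = ab might be shorter than the pumping length p.

Correction: Choose s = a^p b^p to ensure |s| ≥ p. Also, the decomposition is wrong: with |xy| ≤ p, y cannot include b's when s starts with p a's.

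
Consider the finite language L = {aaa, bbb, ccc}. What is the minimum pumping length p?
p = 4

For a finite language L, the pumping lemma holds vacuously if p > max|s| for s ∈ L.

The longest string in L = {aaa, bbb, ccc} has length 3.
If p = 4, then no string s ∈ L has |s| ≥ p, so the condition is vacuously true.

The minimum pumping length is p = 4.

Why no smaller p works: for any p ≤ 3, the longest string s ∈ L has |s| = 3 ≥ p, so it would
have to be pumpable; but pumping up (i = 2, 3, ...) produces ever longer strings, which cannot all lie in the
finite language L. So the pumping property fails for every p ≤ 3.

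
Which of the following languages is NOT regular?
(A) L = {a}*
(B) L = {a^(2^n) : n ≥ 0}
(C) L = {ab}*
(B) {a^(2^n) : n ≥ 0}

(B) L = {a^(2^n) : n ≥ 0} is NOT regular.

The pumping lemma can be used to prove this:
After pumping, length is no longer a power of 2

The other languages are regular because they can be recognized by finite automata.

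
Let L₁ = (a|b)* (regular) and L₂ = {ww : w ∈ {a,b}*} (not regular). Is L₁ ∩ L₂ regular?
No — L₁ ∩ L₂ is not regular.

(a|b)* is all strings over {a,b}, so L₁ ∩ L₂ = {ww : w ∈ {a,b}*} = L₂ itself, which is not regular (pump s = a^p b a^p b).

Note that the bare facts "L₁ regular, L₂ non-regular" do not settle the question by themselves: the closure of regular languages under ∪, ∩, complement and difference applies only when BOTH operands are regular. With a non-regular operand the result can come out regular or non-regular depending on the specific languages, so one has to work out L₁ ∩ L₂ for this particular pair, as above.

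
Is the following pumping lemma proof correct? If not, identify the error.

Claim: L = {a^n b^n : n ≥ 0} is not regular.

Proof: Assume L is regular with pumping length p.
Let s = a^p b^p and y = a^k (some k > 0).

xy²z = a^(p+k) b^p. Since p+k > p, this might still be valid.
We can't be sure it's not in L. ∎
The proof is INCORRECT.

Error: The conclusion is wrong.
xy²z = a^(p+k) b^p is definitely NOT in L because the number of a's (p+k) ≠ number of b's (p).
The proof incorrectly doubts what is actually a valid contradiction.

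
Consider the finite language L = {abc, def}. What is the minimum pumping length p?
p = 4

For a finite language L, the pumping lemma holds vacuously if p > max|s| for s ∈ L.

The longest string in L = {abc, def} has length 3.
If p = 4, then no string s ∈ L has |s| ≥ p, so the condition is vacuously true.

The minimum pumping length is p = 4.

Why no smaller p works: for any p ≤ 3, the longest string s ∈ L has |s| = 3 ≥ p, so it would
have to be pumpable; but pumping up (i = 2, 3, ...) produces ever longer strings, which cannot all lie in the
finite language L. So the pumping property fails for every p ≤ 3.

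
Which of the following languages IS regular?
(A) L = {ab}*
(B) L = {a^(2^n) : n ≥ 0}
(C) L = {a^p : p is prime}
(A) {ab}*

(A) L = {ab}* is regular.

This can be recognized by a finite automaton (DFA/NFA).
Regular expressions like {ab}* define regular languages.

The other choices are not regular:
- {a^(2^n) : n ≥ 0}: After pumping, length is no longer a power of 2
- {a^p : p is prime}: After pumping, the length becomes composite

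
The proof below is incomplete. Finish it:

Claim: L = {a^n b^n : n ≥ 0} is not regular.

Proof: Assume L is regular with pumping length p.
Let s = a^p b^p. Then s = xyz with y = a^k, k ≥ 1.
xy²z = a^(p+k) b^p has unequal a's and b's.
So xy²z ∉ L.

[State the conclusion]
This contradicts the pumping lemma for regular languages,
which guarantees xy^i z ∈ L for all i ≥ 0.

Since our assumption that L is regular leads to a contradiction,
we conclude that L = {a^n b^n : n ≥ 0} is NOT regular. ∎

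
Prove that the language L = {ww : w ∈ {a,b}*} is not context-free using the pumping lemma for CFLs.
Assume for contradiction that L is context-free, and let p ≥ 1 be the pumping length given by the pumping lemma for CFLs.
Choose s = a^p b^p a^p b^p. Then s ∈ L (take w = a^p b^p) and |s| = 4p ≥ p.
By the CFL pumping lemma, s = uvxyz for some u, v, x, y, z with |vxy| ≤ p, |vy| ≥ 1, and uv^i xy^i z ∈ L for every i ≥ 0.

Write s as four blocks A₁ B₁ A₂ B₂ with A₁ = A₂ = a^p and B₁ = B₂ = b^p. Since |vxy| ≤ p, the window vxy lies inside at most two adjacent blocks. Take i = 0 and let t = uxz, so |t| = 4p − |vy| with 1 ≤ |vy| ≤ p. If |t| is odd, t ∉ L immediately, so assume |vy| is even (hence |vy| ≥ 2) and |t|/2 = 2p − |vy|/2, which satisfies p ≤ |t|/2 ≤ 2p − 1.

Case 1 (vxy inside A₁B₁): t = a^(p−j) b^(p−l) a^p b^p with j + l = |vy|. The second half of t has length < 2p, so it is a suffix of the trailing a^p b^p and ends in b; the first half is a^(p−j) b^(p−l) a^((j+l)/2), which ends in a because (j+l)/2 ≥ 1. The halves differ, so t ∉ L.

Case 2 (vxy inside B₁A₂, straddling the middle): t = a^p b^(p−j) a^(p−l) b^p with j + l = |vy|. If t = ww, then w is a prefix of t of length ≥ p, so w begins with a^p; and w is a suffix of t of length ≥ p, so w ends with b^p. That forces |w| ≥ 2p, contradicting |w| = |t|/2 ≤ 2p − 1. So t ∉ L.

Case 3 (vxy inside A₂B₂): t = a^p b^p a^(p−j) b^(p−l) with j + l = |vy|. The first half of t is a prefix of a^p b^p, so it begins with a; the second half is b^((j+l)/2) a^(p−j) b^(p−l), which begins with b. The halves differ, so t ∉ L.

In every case uv⁰xy⁰z = uxz ∉ L.

This contradicts the CFL pumping lemma, which requires uv^i xy^i z ∈ L for all i ≥ 0.
Hence L = {ww : w ∈ {a,b}*} is not context-free. ∎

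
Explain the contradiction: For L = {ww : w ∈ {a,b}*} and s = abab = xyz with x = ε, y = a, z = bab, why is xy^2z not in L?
xy²z = aabab ∉ L

Pumping with i = 2 replaces y = a by y² = aa:
- Original: s = xyz = abab; abab splits into halves ab · ab, which are equal, so it is in L (w = ab)
- Pumped: xy²z = ε · aa · bab = aabab
- aabab has odd length 5, so it cannot be written as ww and is not in L

The pumping lemma would require xy²z ∈ L, so this decomposition yields a contradiction.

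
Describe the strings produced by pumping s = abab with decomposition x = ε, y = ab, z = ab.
{xy^i z : i ≥ 0} = {(ab)^(i+1) : i ≥ 0} = {ab, abab, ababab, ...}

With x = ε, y = ab, z = ab: Pumping 'ab' gives strings of alternating a's and b's.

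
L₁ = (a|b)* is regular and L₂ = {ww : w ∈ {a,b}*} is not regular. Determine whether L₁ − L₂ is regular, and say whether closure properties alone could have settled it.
No — L₁ − L₂ is not regular.

L₁ − L₂ is the complement of {ww} within {a,b}*. If it were regular, its complement {ww} would be regular as well (regular languages are closed under complement) — contradiction. So L₁ − L₂ is not regular.

Note that the bare facts "L₁ regular, L₂ non-regular" do not settle the question by themselves: the closure of regular languages under ∪, ∩, complement and difference applies only when BOTH operands are regular. With a non-regular operand the result can come out regular or non-regular depending on the specific languages, so one has to work out L₁ − L₂ for this particular pair, as above.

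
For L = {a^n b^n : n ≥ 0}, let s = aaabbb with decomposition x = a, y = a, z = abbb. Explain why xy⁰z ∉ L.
xy⁰z = aabbb ∉ L

Pumping with i = 0 replaces y = a by y⁰ = ε:
- Original: s = xyz = aaabbb; aaabbb = a^3 b^3 has equal counts (3 = 3), so it is in L
- Pumped: xy⁰z = a · ε · abbb = aabbb
- aabbb has 2 a's and 3 b's; 2 ≠ 3, so it is not in L

The pumping lemma would require xy⁰z ∈ L, so this decomposition yields a contradiction.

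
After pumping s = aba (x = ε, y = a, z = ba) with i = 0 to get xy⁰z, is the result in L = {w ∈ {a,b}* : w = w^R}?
No

xy⁰z = ε · ε · ba = ba.
ba reversed is ab ≠ ba, so it is not a palindrome and is not in L.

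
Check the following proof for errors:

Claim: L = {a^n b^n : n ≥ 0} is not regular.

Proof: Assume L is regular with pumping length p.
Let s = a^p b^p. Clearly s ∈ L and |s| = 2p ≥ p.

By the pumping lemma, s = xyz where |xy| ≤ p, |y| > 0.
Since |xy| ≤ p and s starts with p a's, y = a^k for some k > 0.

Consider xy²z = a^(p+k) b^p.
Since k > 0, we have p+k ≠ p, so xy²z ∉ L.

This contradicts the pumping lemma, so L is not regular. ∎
The proof is correct.

This proof is valid because:
1. The string s = a^p b^p is correctly in L
2. The decomposition analysis is correct: y must consist only of a's
3. The contradiction is valid: pumping increases a's but not b's
4. The conclusion follows logically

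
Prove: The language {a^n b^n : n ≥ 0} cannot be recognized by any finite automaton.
Assume for contradiction that L is regular, and let p ≥ 1 be the pumping length given by the pumping lemma.
Choose s = a^p b^p. Then s ∈ L and |s| = 2p ≥ p.
By the pumping lemma, s = xyz for some x, y, z with |xy| ≤ p, |y| ≥ 1, and xy^i z ∈ L for every i ≥ 0.
Since |xy| ≤ p and the first p symbols of s are all a's, we must have y = a^k for some k with 1 ≤ k ≤ p.

Take i = 3: xy³z = a^(p + 2k) b^p.
This string has p + 2k a's but p b's, and p + 2k > p because k ≥ 1. So xy³z ∉ L.

This contradicts the pumping lemma, which requires xy^i z ∈ L for all i ≥ 0.
Hence L = {a^n b^n : n ≥ 0} is not regular. ∎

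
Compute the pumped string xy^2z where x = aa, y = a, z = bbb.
aaaabbb

Given x = 'aa', y = 'a', z = 'bbb' and i = 2:

xy^2z = x + y·y·...·y (2 times) + z
       = 'aa' + 'a'^2 + 'bbb'
       = 'aa' + 'aa' + 'bbb'
       = 'aaaabbb'

The pumped string is 'aaaabbb' with length 7.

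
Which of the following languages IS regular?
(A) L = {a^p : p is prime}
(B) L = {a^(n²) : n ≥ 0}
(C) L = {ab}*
(C) {ab}*

(C) L = {ab}* is regular.

This can be recognized by a finite automaton (DFA/NFA).
Regular expressions like {ab}* define regular languages.

The other choices are not regular:
- {a^(n²) : n ≥ 0}: After pumping, length is no longer a perfect square
- {a^p : p is prime}: After pumping, the length becomes composite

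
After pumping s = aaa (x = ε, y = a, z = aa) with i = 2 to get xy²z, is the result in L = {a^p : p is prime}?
No

xy²z = ε · aa · aa = aaaa.
aaaa has length 4 = 2 × 2, which is not prime, so it is not in L.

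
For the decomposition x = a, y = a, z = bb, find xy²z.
aaabb

Given x = 'a', y = 'a', z = 'bb' and i = 2:

xy^2z = x + y·y·...·y (2 times) + z
       = 'a' + 'a'^2 + 'bb'
       = 'a' + 'aa' + 'bb'
       = 'aaabb'

The pumped string is 'aaabb' with length 5.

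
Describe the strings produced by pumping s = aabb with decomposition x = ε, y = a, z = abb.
{xy^i z : i ≥ 0} = {a^(i+1) b^2 : i ≥ 0} = {abb, aabb, aaabb, ...}

With x = ε, y = a, z = abb: Starting with aabb and pumping the first 'a' (z = abb keeps the second 'a'), we get strings with i+1 a's followed by 2 b's for i = 0, 1, 2, ...; note bb is not produced because z always contributes one a.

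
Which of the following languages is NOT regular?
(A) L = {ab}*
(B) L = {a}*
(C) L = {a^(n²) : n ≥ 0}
(C) {a^(n²) : n ≥ 0}

(C) L = {a^(n²) : n ≥ 0} is NOT regular.

The pumping lemma can be used to prove this:
After pumping, length is no longer a perfect square

The other languages are regular because they can be recognized by finite automata.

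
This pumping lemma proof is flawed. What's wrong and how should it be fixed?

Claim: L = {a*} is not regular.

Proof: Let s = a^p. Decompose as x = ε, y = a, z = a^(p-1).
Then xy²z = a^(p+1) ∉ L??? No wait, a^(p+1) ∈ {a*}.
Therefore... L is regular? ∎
Error: The proof attempts to show a*  is not regular, but a* IS regular!

Correction: a* is a regular language (recognized by a simple DFA with one accepting state and self-loop on 'a'). The pumping lemma can only prove non-regularity, not regularity. For regular languages, pumping always works.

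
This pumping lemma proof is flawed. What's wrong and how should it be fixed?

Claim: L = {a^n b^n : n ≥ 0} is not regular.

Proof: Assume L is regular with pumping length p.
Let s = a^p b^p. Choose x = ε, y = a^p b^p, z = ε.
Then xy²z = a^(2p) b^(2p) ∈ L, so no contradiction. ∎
Error: The decomposition violates |xy| ≤ p. With y = a^p b^p, |xy| = |y| = 2p > p. (The proof also miscomputes xy²z, which would be a^p b^p a^p b^p rather than a^(2p) b^(2p), and it wrongly treats one harmless decomposition as settling the matter — the prover does not get to choose the decomposition.)

Correction: The pumping lemma requires |xy| ≤ p, and the argument must handle every decomposition satisfying |xy| ≤ p, |y| ≥ 1. Since s starts with p a's, any such y consists only of a's, say y = a^k with k ≥ 1. Then xy²z = a^(p+k) b^p has unequal numbers of a's and b's, so xy²z ∉ L — the required contradiction.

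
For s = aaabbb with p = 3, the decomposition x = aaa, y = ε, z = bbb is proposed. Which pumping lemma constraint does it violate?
Violated: |y| > 0

The decomposition x = aaa, y = ε, z = bbb for s = aaabbb with p = 3
violates the constraint: |y| > 0

|y| = 0, but the pumping lemma requires |y| > 0 (y must be non-empty).

Pumping lemma constraints:
1. xyz = s (decomposition is valid)
2. |xy| ≤ p
3. |y| > 0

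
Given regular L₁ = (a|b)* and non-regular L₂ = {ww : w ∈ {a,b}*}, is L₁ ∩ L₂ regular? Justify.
No — L₁ ∩ L₂ is not regular.

(a|b)* is all strings over {a,b}, so L₁ ∩ L₂ = {ww : w ∈ {a,b}*} = L₂ itself, which is not regular (pump s = a^p b a^p b).

Note that the bare facts "L₁ regular, L₂ non-regular" do not settle the question by themselves: the closure of regular languages under ∪, ∩, complement and difference applies only when BOTH operands are regular. With a non-regular operand the result can come out regular or non-regular depending on the specific languages, so one has to work out L₁ ∩ L₂ for this particular pair, as above.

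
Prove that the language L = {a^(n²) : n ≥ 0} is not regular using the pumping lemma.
Assume for contradiction that L is regular, and let p ≥ 1 be the pumping length given by the pumping lemma.
Choose s = a^(p²). Then s ∈ L and |s| = p² ≥ p.
By the pumping lemma, s = xyz for some x, y, z with |xy| ≤ p, |y| ≥ 1, and xy^i z ∈ L for every i ≥ 0.
Here y = a^k for some k with 1 ≤ k ≤ |xy| ≤ p.

Take i = 2: |xy²z| = p² + k.
Now p² < p² + k ≤ p² + p < p² + 2p + 1 = (p + 1)².
So |xy²z| lies strictly between the consecutive squares p² and (p + 1)², hence is not a perfect square, and xy²z ∉ L.

This contradicts the pumping lemma, which requires xy^i z ∈ L for all i ≥ 0.
Hence L = {a^(n²) : n ≥ 0} is not regular. ∎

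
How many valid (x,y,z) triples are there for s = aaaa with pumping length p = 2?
3

For s = 'aaaa' with pumping length p = 2:

Constraints: |xy| ≤ 2, |y| > 0

Valid decompositions (|xy| ≤ p, |y| ≥ 1):
  • x='', y='a', z='aaa'
  • x='a', y='a', z='aa'
  • x='', y='aa', z='aa'

Total count: 3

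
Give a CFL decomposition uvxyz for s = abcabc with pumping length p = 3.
u='ab', v='c', x='a', y='b', z='c'

For s = abcabc with pumping length p = 3:

One valid decomposition:
- u = 'ab'
- v = 'c'
- x = 'a'
- y = 'b'
- z = 'c'

Verification:
- uvxyz = 'ab' + 'c' + 'a' + 'b' + 'c' = abcabc ✓
- |vxy| = |'cab'| = 3 ≤ 3 ✓
- |vy| = |'cb'| = 2 > 0 ✓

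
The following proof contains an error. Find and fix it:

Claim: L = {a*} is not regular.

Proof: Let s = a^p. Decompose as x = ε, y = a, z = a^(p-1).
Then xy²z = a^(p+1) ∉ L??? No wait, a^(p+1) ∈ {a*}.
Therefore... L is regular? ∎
Error: The proof attempts to show a*  is not regular, but a* IS regular!

Correction: a* is a regular language (recognized by a simple DFA with one accepting state and self-loop on 'a'). The pumping lemma can only prove non-regularity, not regularity. For regular languages, pumping always works.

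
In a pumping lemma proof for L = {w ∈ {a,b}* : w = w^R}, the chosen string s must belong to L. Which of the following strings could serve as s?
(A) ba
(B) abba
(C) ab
(B) abba

The pumping lemma is applied to a string s that lies in L, so first check membership of each option:
- (A) ba reversed is ab ≠ ba, so it is not a palindrome and is not in L ✗
- (B) abba reversed is abba, the same string, so it is a palindrome and is in L ✓
- (C) ab reversed is ba ≠ ab, so it is not a palindrome and is not in L ✗

Only (B) abba is in L, so it is the only candidate that could play the role of s.
(In a complete proof one picks s in terms of the pumping length p so that |s| ≥ p is guaranteed; a fixed string like abba illustrates the shape of such an s.)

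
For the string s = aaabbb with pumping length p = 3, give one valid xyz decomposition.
x = 'aa', y = 'a', z = 'bbb'

For s = aaabbb and p = 3, one valid decomposition is:
- x = 'aa' (length 2)
- y = 'a' (length 1)
- z = 'bbb' (length 3)

Verification:
- xyz = 'aa' + 'a' + 'bbb' = aaabbb ✓
- |xy| = 3 ≤ 3 ✓
- |y| = 1 > 0 ✓

All pumping lemma constraints are satisfied.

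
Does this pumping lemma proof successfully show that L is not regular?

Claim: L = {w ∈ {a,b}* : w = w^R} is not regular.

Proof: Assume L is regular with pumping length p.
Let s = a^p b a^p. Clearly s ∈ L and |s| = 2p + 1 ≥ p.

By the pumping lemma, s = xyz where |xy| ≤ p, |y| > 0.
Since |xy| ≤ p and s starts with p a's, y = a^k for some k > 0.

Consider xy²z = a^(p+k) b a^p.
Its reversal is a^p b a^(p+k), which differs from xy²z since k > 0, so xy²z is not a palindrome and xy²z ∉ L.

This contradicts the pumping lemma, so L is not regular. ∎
The proof is correct.

This proof is valid because:
1. s = a^p b a^p is in L and is chosen in terms of p, so |s| ≥ p holds for every p
2. The decomposition analysis is correct: |xy| ≤ p forces y to lie inside the leading a's
3. The contradiction is valid: a^(p+k) b a^p has more a's before the b than after it, so it is not a palindrome
4. The conclusion follows logically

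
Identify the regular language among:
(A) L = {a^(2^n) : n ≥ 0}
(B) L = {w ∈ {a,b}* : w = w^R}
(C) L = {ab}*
(C) {ab}*

(C) L = {ab}* is regular.

This can be recognized by a finite automaton (DFA/NFA).
Regular expressions like {ab}* define regular languages.

The other choices are not regular:
- {a^(2^n) : n ≥ 0}: After pumping, length is no longer a power of 2
- {w ∈ {a,b}* : w = w^R}: After pumping, the string is no longer symmetric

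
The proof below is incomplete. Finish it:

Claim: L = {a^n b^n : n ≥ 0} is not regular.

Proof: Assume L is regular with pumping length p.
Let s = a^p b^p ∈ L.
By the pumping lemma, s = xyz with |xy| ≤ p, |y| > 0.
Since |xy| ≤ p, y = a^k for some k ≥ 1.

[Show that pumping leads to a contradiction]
Consider xy²z = a^(p+k) b^p.

Since k ≥ 1, we have p + k > p.
So xy²z has more a's than b's: (p+k) a's vs p b's.
This means xy²z ∉ L because a^n b^n requires equal counts.

This contradicts the pumping lemma which states xy²z ∈ L.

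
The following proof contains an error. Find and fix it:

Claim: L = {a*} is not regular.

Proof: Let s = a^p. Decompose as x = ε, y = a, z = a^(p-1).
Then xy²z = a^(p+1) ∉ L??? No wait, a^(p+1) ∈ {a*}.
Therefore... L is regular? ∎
Error: The proof attempts to show a*  is not regular, but a* IS regular!

Correction: a* is a regular language (recognized by a simple DFA with one accepting state and self-loop on 'a'). The pumping lemma can only prove non-regularity, not regularity. For regular languages, pumping always works.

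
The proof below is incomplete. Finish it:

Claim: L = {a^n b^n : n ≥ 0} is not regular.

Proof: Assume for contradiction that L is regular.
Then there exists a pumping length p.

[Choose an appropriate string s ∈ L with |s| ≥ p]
s = a^p b^p

This string is in L (has equal a's and b's) and has length 2p ≥ p.
Any decomposition xyz with |xy| ≤ p means y consists only of a's,
so pumping will unbalance the counts.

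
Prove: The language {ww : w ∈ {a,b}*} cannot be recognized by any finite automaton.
Assume for contradiction that L is regular, and let p ≥ 1 be the pumping length given by the pumping lemma.
Choose s = a^p b a^p b. Then s ∈ L (take w = a^p b) and |s| = 2p + 2 ≥ p.
By the pumping lemma, s = xyz for some x, y, z with |xy| ≤ p, |y| ≥ 1, and xy^i z ∈ L for every i ≥ 0.
Since |xy| ≤ p and the first p symbols of s are all a's, y = a^k for some k with 1 ≤ k ≤ p.

Take i = 2: t = xy²z = a^(p + k) b a^p b.
Suppose t = uu for some string u. The string t contains exactly two b's and ends in b, so u contains exactly one b and ends in b; hence u = a^j b for some j, and uu = a^j b a^j b. Comparing with t = a^(p + k) b a^p b forces j = p + k (first block) and j = p (second block), which is impossible since k ≥ 1. So t ∉ L.

This contradicts the pumping lemma, which requires xy^i z ∈ L for all i ≥ 0.
Hence L = {ww : w ∈ {a,b}*} is not regular. ∎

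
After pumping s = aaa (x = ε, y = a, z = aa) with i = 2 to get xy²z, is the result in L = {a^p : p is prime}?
No

xy²z = ε · aa · aa = aaaa.
aaaa has length 4 = 2 × 2, which is not prime, so it is not in L.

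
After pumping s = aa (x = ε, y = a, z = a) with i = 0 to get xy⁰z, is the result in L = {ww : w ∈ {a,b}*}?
No

xy⁰z = ε · ε · a = a.
a has odd length 1, so it cannot be written as ww and is not in L.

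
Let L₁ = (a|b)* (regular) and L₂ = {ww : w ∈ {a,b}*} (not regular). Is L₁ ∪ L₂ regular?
Yes — L₁ ∪ L₂ is regular.

{ww} ⊆ (a|b)*, so L₁ ∪ L₂ = (a|b)*, which is regular.

Note that the bare facts "L₁ regular, L₂ non-regular" do not settle the question by themselves: the closure of regular languages under ∪, ∩, complement and difference applies only when BOTH operands are regular. With a non-regular operand the result can come out regular or non-regular depending on the specific languages, so one has to work out L₁ ∪ L₂ for this particular pair, as above.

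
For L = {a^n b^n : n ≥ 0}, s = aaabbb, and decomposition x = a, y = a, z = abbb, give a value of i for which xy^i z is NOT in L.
i = 2

xy²z = a · aa · abbb = aaaabbb; aaaabbb has 4 a's and 3 b's; 4 ≠ 3, so it is not in L.
(Other choices also work, e.g. i = 0, 3; only i = 1 is guaranteed to stay in L since xy¹z = s.)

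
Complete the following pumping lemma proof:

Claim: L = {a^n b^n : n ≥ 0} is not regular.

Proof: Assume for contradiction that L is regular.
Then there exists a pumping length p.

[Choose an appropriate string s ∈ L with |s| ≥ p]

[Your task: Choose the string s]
s = a^p b^p

This string is in L (has equal a's and b's) and has length 2p ≥ p.
Any decomposition xyz with |xy| ≤ p means y consists only of a's,
so pumping will unbalance the counts.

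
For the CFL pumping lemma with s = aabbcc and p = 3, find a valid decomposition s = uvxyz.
u='aa', v='b', x='b', y='c', z='c'

For s = aabbcc with pumping length p = 3:

One valid decomposition:
- u = 'aa'
- v = 'b'
- x = 'b'
- y = 'c'
- z = 'c'

Verification:
- uvxyz = 'aa' + 'b' + 'b' + 'c' + 'c' = aabbcc ✓
- |vxy| = |'bbc'| = 3 ≤ 3 ✓
- |vy| = |'bc'| = 2 > 0 ✓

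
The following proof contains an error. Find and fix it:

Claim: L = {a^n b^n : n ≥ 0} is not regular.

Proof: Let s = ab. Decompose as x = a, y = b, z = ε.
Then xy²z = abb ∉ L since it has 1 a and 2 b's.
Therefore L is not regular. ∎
Error: The string s = ab might be shorter than the pumping length p.

Correction: Choose s = a^p b^p to ensure |s| ≥ p. Also, the decomposition is wrong: with |xy| ≤ p, y cannot include b's when s starts with p a's.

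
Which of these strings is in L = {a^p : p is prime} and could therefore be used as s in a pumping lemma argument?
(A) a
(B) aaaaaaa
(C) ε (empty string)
(B) aaaaaaa

The pumping lemma is applied to a string s that lies in L, so first check membership of each option:
- (A) a has length 1, which is not prime, so it is not in L ✗
- (B) aaaaaaa has length 7, which is prime, so it is in L ✓
- (C) ε has length 0, which is not prime, so it is not in L ✗

Only (B) aaaaaaa is in L, so it is the only candidate that could play the role of s.
(In a complete proof one picks s in terms of the pumping length p so that |s| ≥ p is guaranteed; a fixed string like aaaaaaa illustrates the shape of such an s.)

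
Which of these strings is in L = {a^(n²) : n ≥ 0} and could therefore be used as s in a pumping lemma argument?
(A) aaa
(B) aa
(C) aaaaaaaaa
(C) aaaaaaaaa

The pumping lemma is applied to a string s that lies in L, so first check membership of each option:
- (A) aaa has length 3, strictly between 1² = 1 and 2² = 4, so it is not in L ✗
- (B) aa has length 2, strictly between 1² = 1 and 2² = 4, so it is not in L ✗
- (C) aaaaaaaaa has length 9 = 3², a perfect square, so it is in L ✓

Only (C) aaaaaaaaa is in L, so it is the only candidate that could play the role of s.
(In a complete proof one picks s in terms of the pumping length p so that |s| ≥ p is guaranteed; a fixed string like aaaaaaaaa illustrates the shape of such an s.)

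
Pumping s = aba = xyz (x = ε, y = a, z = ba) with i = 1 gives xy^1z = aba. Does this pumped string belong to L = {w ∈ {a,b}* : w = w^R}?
Yes

xy¹z = ε · a · ba = aba.
aba reversed is aba, the same string, so it is a palindrome and is in L.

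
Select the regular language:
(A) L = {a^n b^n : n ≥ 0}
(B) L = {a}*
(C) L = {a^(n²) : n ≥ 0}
(B) {a}*

(B) L = {a}* is regular.

This can be recognized by a finite automaton (DFA/NFA).
Regular expressions like {a}* define regular languages.

The other choices are not regular:
- {a^(n²) : n ≥ 0}: After pumping, length is no longer a perfect square
- {a^n b^n : n ≥ 0}: After pumping, the number of a's and b's become unequal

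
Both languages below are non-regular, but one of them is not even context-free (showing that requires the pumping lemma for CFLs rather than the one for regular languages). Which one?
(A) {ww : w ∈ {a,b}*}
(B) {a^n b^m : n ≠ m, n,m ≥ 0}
(A) {ww : w ∈ {a,b}*}

(A) {ww : w ∈ {a,b}*} requires the CFL pumping lemma.

- {a^n b^m : n ≠ m, n,m ≥ 0} is context-free (but not regular)
  • Can be shown non-regular with the regular pumping lemma
  • After pumping a's, we can make n = m

- {ww : w ∈ {a,b}*} is NOT context-free
  • Requires the CFL pumping lemma to prove
  • Cannot verify equality of two arbitrary substrings

The CFL pumping lemma is "stronger" in that it can prove non-membership
in the larger class of context-free languages.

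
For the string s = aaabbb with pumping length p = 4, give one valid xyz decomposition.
x = 'aaa', y = 'b', z = 'bb'

For s = aaabbb and p = 4, one valid decomposition is:
- x = 'aaa' (length 3)
- y = 'b' (length 1)
- z = 'bb' (length 2)

Verification:
- xyz = 'aaa' + 'b' + 'bb' = aaabbb ✓
- |xy| = 4 ≤ 4 ✓
- |y| = 1 > 0 ✓

All pumping lemma constraints are satisfied.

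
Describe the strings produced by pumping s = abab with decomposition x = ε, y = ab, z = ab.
{xy^i z : i ≥ 0} = {(ab)^(i+1) : i ≥ 0} = {ab, abab, ababab, ...}

With x = ε, y = ab, z = ab: Pumping 'ab' gives strings of alternating a's and b's.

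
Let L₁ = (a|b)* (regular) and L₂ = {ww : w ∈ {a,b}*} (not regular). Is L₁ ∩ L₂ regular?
No — L₁ ∩ L₂ is not regular.

(a|b)* is all strings over {a,b}, so L₁ ∩ L₂ = {ww : w ∈ {a,b}*} = L₂ itself, which is not regular (pump s = a^p b a^p b).

Note that the bare facts "L₁ regular, L₂ non-regular" do not settle the question by themselves: the closure of regular languages under ∪, ∩, complement and difference applies only when BOTH operands are regular. With a non-regular operand the result can come out regular or non-regular depending on the specific languages, so one has to work out L₁ ∩ L₂ for this particular pair, as above.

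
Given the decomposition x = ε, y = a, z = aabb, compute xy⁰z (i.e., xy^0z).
aabb

Given x = '', y = 'a', z = 'aabb' and i = 0:

xy^0z = x + y·y·...·y (0 times) + z
       = '' + 'a'^0 + 'aabb'
       = '' + '' + 'aabb'
       = 'aabb'

The pumped string is 'aabb' with length 4.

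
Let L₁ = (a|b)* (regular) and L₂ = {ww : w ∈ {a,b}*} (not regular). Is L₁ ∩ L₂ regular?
No — L₁ ∩ L₂ is not regular.

(a|b)* is all strings over {a,b}, so L₁ ∩ L₂ = {ww : w ∈ {a,b}*} = L₂ itself, which is not regular (pump s = a^p b a^p b).

Note that the bare facts "L₁ regular, L₂ non-regular" do not settle the question by themselves: the closure of regular languages under ∪, ∩, complement and difference applies only when BOTH operands are regular. With a non-regular operand the result can come out regular or non-regular depending on the specific languages, so one has to work out L₁ ∩ L₂ for this particular pair, as above.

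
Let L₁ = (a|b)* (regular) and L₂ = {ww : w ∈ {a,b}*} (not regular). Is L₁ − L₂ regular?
No — L₁ − L₂ is not regular.

L₁ − L₂ is the complement of {ww} within {a,b}*. If it were regular, its complement {ww} would be regular as well (regular languages are closed under complement) — contradiction. So L₁ − L₂ is not regular.

Note that the bare facts "L₁ regular, L₂ non-regular" do not settle the question by themselves: the closure of regular languages under ∪, ∩, complement and difference applies only when BOTH operands are regular. With a non-regular operand the result can come out regular or non-regular depending on the specific languages, so one has to work out L₁ − L₂ for this particular pair, as above.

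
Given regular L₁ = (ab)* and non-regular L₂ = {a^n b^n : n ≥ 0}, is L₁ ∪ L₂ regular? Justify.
No — L₁ ∪ L₂ is not regular.

Let U = (ab)* ∪ {a^n b^n}. If U were regular, then U ∩ aa*bb* would be regular (closure under intersection with a regular language). But (ab)* ∩ aa*bb* = {ab} and {a^n b^n} ∩ aa*bb* = {a^n b^n : n ≥ 1}, so U ∩ aa*bb* = {a^n b^n : n ≥ 1}, which is not regular. Hence U is not regular.

Note that the bare facts "L₁ regular, L₂ non-regular" do not settle the question by themselves: the closure of regular languages under ∪, ∩, complement and difference applies only when BOTH operands are regular. With a non-regular operand the result can come out regular or non-regular depending on the specific languages, so one has to work out L₁ ∪ L₂ for this particular pair, as above.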